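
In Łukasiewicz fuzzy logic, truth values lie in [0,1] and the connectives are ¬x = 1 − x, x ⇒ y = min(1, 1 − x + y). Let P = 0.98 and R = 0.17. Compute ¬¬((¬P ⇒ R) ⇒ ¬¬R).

0.17

¬P = 1 − 0.98 = 0.02
¬P ⇒ R = min(1, 1 − 0.02 + 0.17) = min(1, 1.15) = 1.00
¬R = 1 − 0.17 = 0.83
¬¬R = 1 − 0.83 = 0.17
(¬P ⇒ R) ⇒ ¬¬R = min(1, 1 − 1.00 + 0.17) = min(1, 0.17) = 0.17
¬((¬P ⇒ R) ⇒ ¬¬R) = 1 − 0.17 = 0.83
¬¬((¬P ⇒ R) ⇒ ¬¬R) = 1 − 0.83 = 0.17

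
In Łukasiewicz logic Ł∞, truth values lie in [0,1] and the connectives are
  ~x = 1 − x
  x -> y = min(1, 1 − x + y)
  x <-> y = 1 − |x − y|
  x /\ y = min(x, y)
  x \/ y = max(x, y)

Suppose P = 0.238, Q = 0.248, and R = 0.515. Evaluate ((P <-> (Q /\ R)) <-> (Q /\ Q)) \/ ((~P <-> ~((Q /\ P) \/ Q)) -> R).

Q /\ R = min(0.248, 0.515) = 0.248
P <-> (Q /\ R) = 1 − |0.238 − 0.248| = 1 − 0.010 = 0.990
Q /\ Q = min(0.248, 0.248) = 0.248
(P <-> (Q /\ R)) <-> (Q /\ Q) = 1 − |0.990 − 0.248| = 1 − 0.742 = 0.258
~P = 1 − 0.238 = 0.762
Q /\ P = min(0.248, 0.238) = 0.238
(Q /\ P) \/ Q = max(0.238, 0.248) = 0.248
~((Q /\ P) \/ Q) = 1 − 0.248 = 0.752
~P <-> ~((Q /\ P) \/ Q) = 1 − |0.762 − 0.752| = 1 − 0.010 = 0.990
(~P <-> ~((Q /\ P) \/ Q)) -> R = min(1, 1 − 0.990 + 0.515) = min(1, 0.525) = 0.525
((P <-> (Q /\ R)) <-> (Q /\ Q)) \/ ((~P <-> ~((Q /\ P) \/ Q)) -> R) = max(0.258, 0.525) = 0.525

0.525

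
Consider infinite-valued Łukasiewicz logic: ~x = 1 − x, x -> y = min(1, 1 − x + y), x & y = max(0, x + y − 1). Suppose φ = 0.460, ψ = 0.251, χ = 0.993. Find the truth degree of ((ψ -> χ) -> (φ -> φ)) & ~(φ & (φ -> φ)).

0.540

ψ -> χ = min(1, 1 − 0.251 + 0.993) = min(1, 1.742) = 1.000
φ -> φ = min(1, 1 − 0.460 + 0.460) = min(1, 1.000) = 1.000
(ψ -> χ) -> (φ -> φ) = min(1, 1 − 1.000 + 1.000) = min(1, 1.000) = 1.000
φ & (φ -> φ) = max(0, 0.460 + 1.000 − 1) = max(0, 0.460) = 0.460
~(φ & (φ -> φ)) = 1 − 0.460 = 0.540
((ψ -> χ) -> (φ -> φ)) & ~(φ & (φ -> φ)) = max(0, 1.000 + 0.540 − 1) = max(0, 0.540) = 0.540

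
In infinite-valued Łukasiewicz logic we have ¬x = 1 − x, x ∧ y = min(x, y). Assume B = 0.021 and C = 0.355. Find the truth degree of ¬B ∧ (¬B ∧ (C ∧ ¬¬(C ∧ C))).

¬B = 1 − 0.021 = 0.979
C ∧ C = min(0.355, 0.355) = 0.355
¬(C ∧ C) = 1 − 0.355 = 0.645
¬¬(C ∧ C) = 1 − 0.645 = 0.355
C ∧ ¬¬(C ∧ C) = min(0.355, 0.355) = 0.355
¬B ∧ (C ∧ ¬¬(C ∧ C)) = min(0.979, 0.355) = 0.355
¬B ∧ (¬B ∧ (C ∧ ¬¬(C ∧ C))) = min(0.979, 0.355) = 0.355

0.355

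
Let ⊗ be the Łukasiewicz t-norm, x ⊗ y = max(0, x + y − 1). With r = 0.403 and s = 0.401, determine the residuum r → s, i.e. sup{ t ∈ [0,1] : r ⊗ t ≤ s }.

0.998

The residuum of the Łukasiewicz t-norm gives the supremum: min(1, 1 − 0.403 + 0.401).
1 − 0.403 + 0.401 = 0.998, so t = min(1, 0.998) = 0.998.
Check: 0.403 ⊗ 0.998 = max(0, 0.401) = 0.401 ≤ 0.401.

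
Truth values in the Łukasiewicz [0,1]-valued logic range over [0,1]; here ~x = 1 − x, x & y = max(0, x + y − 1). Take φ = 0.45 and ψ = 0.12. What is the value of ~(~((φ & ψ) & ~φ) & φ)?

φ & ψ = max(0, 0.45 + 0.12 − 1) = max(0, -0.43) = 0.00
~φ = 1 − 0.45 = 0.55
(φ & ψ) & ~φ = max(0, 0.00 + 0.55 − 1) = max(0, -0.45) = 0.00
~((φ & ψ) & ~φ) = 1 − 0.00 = 1.00
~((φ & ψ) & ~φ) & φ = max(0, 1.00 + 0.45 − 1) = max(0, 0.45) = 0.45
~(~((φ & ψ) & ~φ) & φ) = 1 − 0.45 = 0.55

0.55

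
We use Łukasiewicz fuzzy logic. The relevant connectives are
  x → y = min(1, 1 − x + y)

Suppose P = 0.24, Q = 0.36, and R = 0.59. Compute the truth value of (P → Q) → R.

P → Q = min(1, 1 − 0.24 + 0.36) = min(1, 1.12) = 1.00
(P → Q) → R = min(1, 1 − 1.00 + 0.59) = min(1, 0.59) = 0.59

0.59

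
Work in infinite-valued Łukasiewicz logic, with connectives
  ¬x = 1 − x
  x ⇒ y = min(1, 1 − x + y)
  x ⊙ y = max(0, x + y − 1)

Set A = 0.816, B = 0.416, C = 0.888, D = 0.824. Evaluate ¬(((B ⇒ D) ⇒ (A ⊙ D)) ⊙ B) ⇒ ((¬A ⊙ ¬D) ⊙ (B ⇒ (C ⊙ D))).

B ⇒ D = min(1, 1 − 0.416 + 0.824) = min(1, 1.408) = 1.000
A ⊙ D = max(0, 0.816 + 0.824 − 1) = max(0, 0.640) = 0.640
(B ⇒ D) ⇒ (A ⊙ D) = min(1, 1 − 1.000 + 0.640) = min(1, 0.640) = 0.640
((B ⇒ D) ⇒ (A ⊙ D)) ⊙ B = max(0, 0.640 + 0.416 − 1) = max(0, 0.056) = 0.056
¬(((B ⇒ D) ⇒ (A ⊙ D)) ⊙ B) = 1 − 0.056 = 0.944
¬A = 1 − 0.816 = 0.184
¬D = 1 − 0.824 = 0.176
¬A ⊙ ¬D = max(0, 0.184 + 0.176 − 1) = max(0, -0.640) = 0.000
C ⊙ D = max(0, 0.888 + 0.824 − 1) = max(0, 0.712) = 0.712
B ⇒ (C ⊙ D) = min(1, 1 − 0.416 + 0.712) = min(1, 1.296) = 1.000
(¬A ⊙ ¬D) ⊙ (B ⇒ (C ⊙ D)) = max(0, 0.000 + 1.000 − 1) = max(0, 0.000) = 0.000
¬(((B ⇒ D) ⇒ (A ⊙ D)) ⊙ B) ⇒ ((¬A ⊙ ¬D) ⊙ (B ⇒ (C ⊙ D))) = min(1, 1 − 0.944 + 0.000) = min(1, 0.056) = 0.056

0.056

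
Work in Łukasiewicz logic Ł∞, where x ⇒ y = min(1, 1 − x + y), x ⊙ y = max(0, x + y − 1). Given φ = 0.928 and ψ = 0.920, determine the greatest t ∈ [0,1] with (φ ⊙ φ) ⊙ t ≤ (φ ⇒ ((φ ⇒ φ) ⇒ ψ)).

φ ⊙ φ = max(0, 0.928 + 0.928 − 1) = max(0, 0.856) = 0.856
So the left factor is φ ⊙ φ = 0.856.
φ ⇒ φ = min(1, 1 − 0.928 + 0.928) = min(1, 1.000) = 1.000
(φ ⇒ φ) ⇒ ψ = min(1, 1 − 1.000 + 0.920) = min(1, 0.920) = 0.920
φ ⇒ ((φ ⇒ φ) ⇒ ψ) = min(1, 1 − 0.928 + 0.920) = min(1, 0.992) = 0.992
So the right-hand bound is φ ⇒ ((φ ⇒ φ) ⇒ ψ) = 0.992.
The residuum of the Łukasiewicz t-norm gives the supremum: min(1, 1 − 0.856 + 0.992).
1 − 0.856 + 0.992 = 1.136, so t = min(1, 1.136) = 1.000.
Check: 0.856 ⊙ 1.000 = max(0, 0.856) = 0.856 ≤ 0.992.

1.000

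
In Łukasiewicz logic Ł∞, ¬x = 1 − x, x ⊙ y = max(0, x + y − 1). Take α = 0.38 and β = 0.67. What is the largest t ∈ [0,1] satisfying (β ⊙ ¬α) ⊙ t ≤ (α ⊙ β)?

¬α = 1 − 0.38 = 0.62
β ⊙ ¬α = max(0, 0.67 + 0.62 − 1) = max(0, 0.29) = 0.29
So the left factor is β ⊙ ¬α = 0.29.
α ⊙ β = max(0, 0.38 + 0.67 − 1) = max(0, 0.05) = 0.05
So the right-hand bound is α ⊙ β = 0.05.
The residuum of the Łukasiewicz t-norm gives the supremum: min(1, 1 − 0.29 + 0.05).
1 − 0.29 + 0.05 = 0.76, so t = min(1, 0.76) = 0.76.
Check: 0.29 ⊙ 0.76 = max(0, 0.05) = 0.05 ≤ 0.05.

0.76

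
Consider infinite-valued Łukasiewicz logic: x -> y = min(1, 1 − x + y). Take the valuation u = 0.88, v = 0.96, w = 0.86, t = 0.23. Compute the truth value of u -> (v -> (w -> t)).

0.53

w -> t = min(1, 1 − 0.86 + 0.23) = min(1, 0.37) = 0.37
v -> (w -> t) = min(1, 1 − 0.96 + 0.37) = min(1, 0.41) = 0.41
u -> (v -> (w -> t)) = min(1, 1 − 0.88 + 0.41) = min(1, 0.53) = 0.53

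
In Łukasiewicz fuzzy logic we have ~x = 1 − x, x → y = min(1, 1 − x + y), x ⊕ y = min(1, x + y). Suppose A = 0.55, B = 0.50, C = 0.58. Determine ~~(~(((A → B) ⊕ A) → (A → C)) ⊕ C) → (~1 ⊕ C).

A → B = min(1, 1 − 0.55 + 0.50) = min(1, 0.95) = 0.95
(A → B) ⊕ A = min(1, 0.95 + 0.55) = min(1, 1.50) = 1.00
A → C = min(1, 1 − 0.55 + 0.58) = min(1, 1.03) = 1.00
((A → B) ⊕ A) → (A → C) = min(1, 1 − 1.00 + 1.00) = min(1, 1.00) = 1.00
~(((A → B) ⊕ A) → (A → C)) = 1 − 1.00 = 0.00
~(((A → B) ⊕ A) → (A → C)) ⊕ C = min(1, 0.00 + 0.58) = min(1, 0.58) = 0.58
~(~(((A → B) ⊕ A) → (A → C)) ⊕ C) = 1 − 0.58 = 0.42
~~(~(((A → B) ⊕ A) → (A → C)) ⊕ C) = 1 − 0.42 = 0.58
~1 = 1 − 1.00 = 0.00
~1 ⊕ C = min(1, 0.00 + 0.58) = min(1, 0.58) = 0.58
~~(~(((A → B) ⊕ A) → (A → C)) ⊕ C) → (~1 ⊕ C) = min(1, 1 − 0.58 + 0.58) = min(1, 1.00) = 1.00

1.00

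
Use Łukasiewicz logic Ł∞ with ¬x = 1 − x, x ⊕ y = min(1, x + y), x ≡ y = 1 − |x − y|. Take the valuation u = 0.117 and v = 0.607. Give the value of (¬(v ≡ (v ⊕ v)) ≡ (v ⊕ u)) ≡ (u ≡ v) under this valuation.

0.841

v ⊕ v = min(1, 0.607 + 0.607) = min(1, 1.214) = 1.000
v ≡ (v ⊕ v) = 1 − |0.607 − 1.000| = 1 − 0.393 = 0.607
¬(v ≡ (v ⊕ v)) = 1 − 0.607 = 0.393
v ⊕ u = min(1, 0.607 + 0.117) = min(1, 0.724) = 0.724
¬(v ≡ (v ⊕ v)) ≡ (v ⊕ u) = 1 − |0.393 − 0.724| = 1 − 0.331 = 0.669
u ≡ v = 1 − |0.117 − 0.607| = 1 − 0.490 = 0.510
(¬(v ≡ (v ⊕ v)) ≡ (v ⊕ u)) ≡ (u ≡ v) = 1 − |0.669 − 0.510| = 1 − 0.159 = 0.841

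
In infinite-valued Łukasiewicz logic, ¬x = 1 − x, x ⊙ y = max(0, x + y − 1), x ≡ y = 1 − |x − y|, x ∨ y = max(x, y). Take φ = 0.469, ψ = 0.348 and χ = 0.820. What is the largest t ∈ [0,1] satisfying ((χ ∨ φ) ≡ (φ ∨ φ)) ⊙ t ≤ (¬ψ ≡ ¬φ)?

χ ∨ φ = max(0.820, 0.469) = 0.820
φ ∨ φ = max(0.469, 0.469) = 0.469
(χ ∨ φ) ≡ (φ ∨ φ) = 1 − |0.820 − 0.469| = 1 − 0.351 = 0.649
So the left factor is (χ ∨ φ) ≡ (φ ∨ φ) = 0.649.
¬ψ = 1 − 0.348 = 0.652
¬φ = 1 − 0.469 = 0.531
¬ψ ≡ ¬φ = 1 − |0.652 − 0.531| = 1 − 0.121 = 0.879
So the right-hand bound is ¬ψ ≡ ¬φ = 0.879.
The residuum of the Łukasiewicz t-norm gives the supremum: min(1, 1 − 0.649 + 0.879).
1 − 0.649 + 0.879 = 1.230, so t = min(1, 1.230) = 1.000.
Check: 0.649 ⊙ 1.000 = max(0, 0.649) = 0.649 ≤ 0.879.

1.000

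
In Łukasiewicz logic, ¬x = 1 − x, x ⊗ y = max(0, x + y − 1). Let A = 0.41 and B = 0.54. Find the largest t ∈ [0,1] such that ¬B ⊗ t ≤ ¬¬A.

0.95

¬B = 1 − 0.54 = 0.46
So the left factor is ¬B = 0.46.
¬A = 1 − 0.41 = 0.59
¬¬A = 1 − 0.59 = 0.41
So the right-hand bound is ¬¬A = 0.41.
The residuum of the Łukasiewicz t-norm gives the supremum: min(1, 1 − 0.46 + 0.41).
1 − 0.46 + 0.41 = 0.95, so t = min(1, 0.95) = 0.95.
Check: 0.46 ⊗ 0.95 = max(0, 0.41) = 0.41 ≤ 0.41.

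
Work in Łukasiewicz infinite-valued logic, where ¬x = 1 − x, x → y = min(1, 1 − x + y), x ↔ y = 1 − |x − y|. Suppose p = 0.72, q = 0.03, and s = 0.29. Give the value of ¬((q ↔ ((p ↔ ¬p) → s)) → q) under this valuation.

¬p = 1 − 0.72 = 0.28
p ↔ ¬p = 1 − |0.72 − 0.28| = 1 − 0.44 = 0.56
(p ↔ ¬p) → s = min(1, 1 − 0.56 + 0.29) = min(1, 0.73) = 0.73
q ↔ ((p ↔ ¬p) → s) = 1 − |0.03 − 0.73| = 1 − 0.70 = 0.30
(q ↔ ((p ↔ ¬p) → s)) → q = min(1, 1 − 0.30 + 0.03) = min(1, 0.73) = 0.73
¬((q ↔ ((p ↔ ¬p) → s)) → q) = 1 − 0.73 = 0.27

0.27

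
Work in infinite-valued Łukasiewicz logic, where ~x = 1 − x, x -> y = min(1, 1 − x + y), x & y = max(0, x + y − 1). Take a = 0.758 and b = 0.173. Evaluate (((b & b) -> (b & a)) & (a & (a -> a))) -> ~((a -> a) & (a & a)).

0.726

b & b = max(0, 0.173 + 0.173 − 1) = max(0, -0.654) = 0.000
b & a = max(0, 0.173 + 0.758 − 1) = max(0, -0.069) = 0.000
(b & b) -> (b & a) = min(1, 1 − 0.000 + 0.000) = min(1, 1.000) = 1.000
a -> a = min(1, 1 − 0.758 + 0.758) = min(1, 1.000) = 1.000
a & (a -> a) = max(0, 0.758 + 1.000 − 1) = max(0, 0.758) = 0.758
((b & b) -> (b & a)) & (a & (a -> a)) = max(0, 1.000 + 0.758 − 1) = max(0, 0.758) = 0.758
a & a = max(0, 0.758 + 0.758 − 1) = max(0, 0.516) = 0.516
(a -> a) & (a & a) = max(0, 1.000 + 0.516 − 1) = max(0, 0.516) = 0.516
~((a -> a) & (a & a)) = 1 − 0.516 = 0.484
(((b & b) -> (b & a)) & (a & (a -> a))) -> ~((a -> a) & (a & a)) = min(1, 1 − 0.758 + 0.484) = min(1, 0.726) = 0.726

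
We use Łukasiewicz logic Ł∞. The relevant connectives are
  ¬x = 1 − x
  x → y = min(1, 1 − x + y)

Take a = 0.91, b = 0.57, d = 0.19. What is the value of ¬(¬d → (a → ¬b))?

¬d = 1 − 0.19 = 0.81
¬b = 1 − 0.57 = 0.43
a → ¬b = min(1, 1 − 0.91 + 0.43) = min(1, 0.52) = 0.52
¬d → (a → ¬b) = min(1, 1 − 0.81 + 0.52) = min(1, 0.71) = 0.71
¬(¬d → (a → ¬b)) = 1 − 0.71 = 0.29

0.29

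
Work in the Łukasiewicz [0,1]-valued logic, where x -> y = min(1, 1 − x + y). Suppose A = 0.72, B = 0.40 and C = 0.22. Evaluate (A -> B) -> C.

A -> B = min(1, 1 − 0.72 + 0.40) = min(1, 0.68) = 0.68
(A -> B) -> C = min(1, 1 − 0.68 + 0.22) = min(1, 0.54) = 0.54

0.54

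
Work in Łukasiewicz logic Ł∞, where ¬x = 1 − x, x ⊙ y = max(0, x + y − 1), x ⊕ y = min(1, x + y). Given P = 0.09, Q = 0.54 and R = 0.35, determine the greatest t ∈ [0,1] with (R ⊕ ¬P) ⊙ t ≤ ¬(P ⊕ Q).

0.37

¬P = 1 − 0.09 = 0.91
R ⊕ ¬P = min(1, 0.35 + 0.91) = min(1, 1.26) = 1.00
So the left factor is R ⊕ ¬P = 1.00.
P ⊕ Q = min(1, 0.09 + 0.54) = min(1, 0.63) = 0.63
¬(P ⊕ Q) = 1 − 0.63 = 0.37
So the right-hand bound is ¬(P ⊕ Q) = 0.37.
The residuum of the Łukasiewicz t-norm gives the supremum: min(1, 1 − 1.00 + 0.37).
1 − 1.00 + 0.37 = 0.37, so t = min(1, 0.37) = 0.37.
Check: 1.00 ⊙ 0.37 = max(0, 0.37) = 0.37 ≤ 0.37.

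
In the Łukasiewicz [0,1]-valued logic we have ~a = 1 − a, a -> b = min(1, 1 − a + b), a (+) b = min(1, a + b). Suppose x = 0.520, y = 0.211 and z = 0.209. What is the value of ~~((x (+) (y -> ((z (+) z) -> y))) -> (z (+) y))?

0.420

z (+) z = min(1, 0.209 + 0.209) = min(1, 0.418) = 0.418
(z (+) z) -> y = min(1, 1 − 0.418 + 0.211) = min(1, 0.793) = 0.793
y -> ((z (+) z) -> y) = min(1, 1 − 0.211 + 0.793) = min(1, 1.582) = 1.000
x (+) (y -> ((z (+) z) -> y)) = min(1, 0.520 + 1.000) = min(1, 1.520) = 1.000
z (+) y = min(1, 0.209 + 0.211) = min(1, 0.420) = 0.420
(x (+) (y -> ((z (+) z) -> y))) -> (z (+) y) = min(1, 1 − 1.000 + 0.420) = min(1, 0.420) = 0.420
~((x (+) (y -> ((z (+) z) -> y))) -> (z (+) y)) = 1 − 0.420 = 0.580
~~((x (+) (y -> ((z (+) z) -> y))) -> (z (+) y)) = 1 − 0.580 = 0.420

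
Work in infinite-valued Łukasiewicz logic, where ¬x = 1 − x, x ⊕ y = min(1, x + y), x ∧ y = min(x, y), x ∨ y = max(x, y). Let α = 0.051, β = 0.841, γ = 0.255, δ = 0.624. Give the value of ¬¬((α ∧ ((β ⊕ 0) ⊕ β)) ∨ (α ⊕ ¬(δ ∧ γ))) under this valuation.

0.796

β ⊕ 0 = min(1, 0.841 + 0.000) = min(1, 0.841) = 0.841
(β ⊕ 0) ⊕ β = min(1, 0.841 + 0.841) = min(1, 1.682) = 1.000
α ∧ ((β ⊕ 0) ⊕ β) = min(0.051, 1.000) = 0.051
δ ∧ γ = min(0.624, 0.255) = 0.255
¬(δ ∧ γ) = 1 − 0.255 = 0.745
α ⊕ ¬(δ ∧ γ) = min(1, 0.051 + 0.745) = min(1, 0.796) = 0.796
(α ∧ ((β ⊕ 0) ⊕ β)) ∨ (α ⊕ ¬(δ ∧ γ)) = max(0.051, 0.796) = 0.796
¬((α ∧ ((β ⊕ 0) ⊕ β)) ∨ (α ⊕ ¬(δ ∧ γ))) = 1 − 0.796 = 0.204
¬¬((α ∧ ((β ⊕ 0) ⊕ β)) ∨ (α ⊕ ¬(δ ∧ γ))) = 1 − 0.204 = 0.796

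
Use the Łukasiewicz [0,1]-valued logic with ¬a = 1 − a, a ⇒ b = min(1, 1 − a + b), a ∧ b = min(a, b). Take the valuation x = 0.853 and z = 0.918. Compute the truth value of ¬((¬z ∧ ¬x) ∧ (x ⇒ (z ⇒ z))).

0.918

¬z = 1 − 0.918 = 0.082
¬x = 1 − 0.853 = 0.147
¬z ∧ ¬x = min(0.082, 0.147) = 0.082
z ⇒ z = min(1, 1 − 0.918 + 0.918) = min(1, 1.000) = 1.000
x ⇒ (z ⇒ z) = min(1, 1 − 0.853 + 1.000) = min(1, 1.147) = 1.000
(¬z ∧ ¬x) ∧ (x ⇒ (z ⇒ z)) = min(0.082, 1.000) = 0.082
¬((¬z ∧ ¬x) ∧ (x ⇒ (z ⇒ z))) = 1 − 0.082 = 0.918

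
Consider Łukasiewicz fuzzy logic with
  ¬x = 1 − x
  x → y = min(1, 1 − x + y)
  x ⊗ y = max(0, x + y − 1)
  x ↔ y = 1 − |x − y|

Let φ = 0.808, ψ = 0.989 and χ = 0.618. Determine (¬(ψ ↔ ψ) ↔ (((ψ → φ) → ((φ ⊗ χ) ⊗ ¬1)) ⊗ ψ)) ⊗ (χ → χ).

ψ ↔ ψ = 1 − |0.989 − 0.989| = 1 − 0.000 = 1.000
¬(ψ ↔ ψ) = 1 − 1.000 = 0.000
ψ → φ = min(1, 1 − 0.989 + 0.808) = min(1, 0.819) = 0.819
φ ⊗ χ = max(0, 0.808 + 0.618 − 1) = max(0, 0.426) = 0.426
¬1 = 1 − 1.000 = 0.000
(φ ⊗ χ) ⊗ ¬1 = max(0, 0.426 + 0.000 − 1) = max(0, -0.574) = 0.000
(ψ → φ) → ((φ ⊗ χ) ⊗ ¬1) = min(1, 1 − 0.819 + 0.000) = min(1, 0.181) = 0.181
((ψ → φ) → ((φ ⊗ χ) ⊗ ¬1)) ⊗ ψ = max(0, 0.181 + 0.989 − 1) = max(0, 0.170) = 0.170
¬(ψ ↔ ψ) ↔ (((ψ → φ) → ((φ ⊗ χ) ⊗ ¬1)) ⊗ ψ) = 1 − |0.000 − 0.170| = 1 − 0.170 = 0.830
χ → χ = min(1, 1 − 0.618 + 0.618) = min(1, 1.000) = 1.000
(¬(ψ ↔ ψ) ↔ (((ψ → φ) → ((φ ⊗ χ) ⊗ ¬1)) ⊗ ψ)) ⊗ (χ → χ) = max(0, 0.830 + 1.000 − 1) = max(0, 0.830) = 0.830

0.830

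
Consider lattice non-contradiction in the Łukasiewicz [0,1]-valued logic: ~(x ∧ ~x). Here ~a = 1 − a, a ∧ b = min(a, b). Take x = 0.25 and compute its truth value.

~x = 1 − 0.25 = 0.75
x ∧ ~x = min(0.25, 0.75) = 0.25
~(x ∧ ~x) = 1 − 0.25 = 0.75
(The value 0.75 < 1 shows this instance is not satisfied; not a Ł∞-tautology — its value is 1 − min(a, 1−a).)

0.75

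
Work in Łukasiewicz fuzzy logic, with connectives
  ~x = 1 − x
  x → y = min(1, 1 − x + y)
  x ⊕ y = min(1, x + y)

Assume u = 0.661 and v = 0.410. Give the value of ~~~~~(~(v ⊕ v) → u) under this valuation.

0.000

v ⊕ v = min(1, 0.410 + 0.410) = min(1, 0.820) = 0.820
~(v ⊕ v) = 1 − 0.820 = 0.180
~(v ⊕ v) → u = min(1, 1 − 0.180 + 0.661) = min(1, 1.481) = 1.000
~(~(v ⊕ v) → u) = 1 − 1.000 = 0.000
~~(~(v ⊕ v) → u) = 1 − 0.000 = 1.000
~~~(~(v ⊕ v) → u) = 1 − 1.000 = 0.000
~~~~(~(v ⊕ v) → u) = 1 − 0.000 = 1.000
~~~~~(~(v ⊕ v) → u) = 1 − 1.000 = 0.000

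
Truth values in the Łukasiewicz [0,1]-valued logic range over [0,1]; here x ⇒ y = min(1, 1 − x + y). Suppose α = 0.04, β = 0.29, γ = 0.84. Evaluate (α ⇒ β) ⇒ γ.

0.84

α ⇒ β = min(1, 1 − 0.04 + 0.29) = min(1, 1.25) = 1.00
(α ⇒ β) ⇒ γ = min(1, 1 − 1.00 + 0.84) = min(1, 0.84) = 0.84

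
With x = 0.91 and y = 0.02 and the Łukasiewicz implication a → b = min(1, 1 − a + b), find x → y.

x → y = min(1, 1 − 0.91 + 0.02) = min(1, 0.11) = 0.11
For comparison, the Gödel implication (1 if a ≤ b else b) would give 0.02.

0.11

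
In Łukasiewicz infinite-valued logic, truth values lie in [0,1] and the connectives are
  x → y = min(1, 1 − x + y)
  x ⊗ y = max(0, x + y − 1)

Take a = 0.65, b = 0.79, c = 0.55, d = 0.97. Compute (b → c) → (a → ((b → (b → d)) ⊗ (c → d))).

1.00

b → c = min(1, 1 − 0.79 + 0.55) = min(1, 0.76) = 0.76
b → d = min(1, 1 − 0.79 + 0.97) = min(1, 1.18) = 1.00
b → (b → d) = min(1, 1 − 0.79 + 1.00) = min(1, 1.21) = 1.00
c → d = min(1, 1 − 0.55 + 0.97) = min(1, 1.42) = 1.00
(b → (b → d)) ⊗ (c → d) = max(0, 1.00 + 1.00 − 1) = max(0, 1.00) = 1.00
a → ((b → (b → d)) ⊗ (c → d)) = min(1, 1 − 0.65 + 1.00) = min(1, 1.35) = 1.00
(b → c) → (a → ((b → (b → d)) ⊗ (c → d))) = min(1, 1 − 0.76 + 1.00) = min(1, 1.24) = 1.00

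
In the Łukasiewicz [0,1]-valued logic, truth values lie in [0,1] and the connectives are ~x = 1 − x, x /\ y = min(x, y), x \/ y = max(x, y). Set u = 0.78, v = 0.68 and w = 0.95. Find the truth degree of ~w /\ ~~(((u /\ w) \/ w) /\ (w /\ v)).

0.05

~w = 1 − 0.95 = 0.05
u /\ w = min(0.78, 0.95) = 0.78
(u /\ w) \/ w = max(0.78, 0.95) = 0.95
w /\ v = min(0.95, 0.68) = 0.68
((u /\ w) \/ w) /\ (w /\ v) = min(0.95, 0.68) = 0.68
~(((u /\ w) \/ w) /\ (w /\ v)) = 1 − 0.68 = 0.32
~~(((u /\ w) \/ w) /\ (w /\ v)) = 1 − 0.32 = 0.68
~w /\ ~~(((u /\ w) \/ w) /\ (w /\ v)) = min(0.05, 0.68) = 0.05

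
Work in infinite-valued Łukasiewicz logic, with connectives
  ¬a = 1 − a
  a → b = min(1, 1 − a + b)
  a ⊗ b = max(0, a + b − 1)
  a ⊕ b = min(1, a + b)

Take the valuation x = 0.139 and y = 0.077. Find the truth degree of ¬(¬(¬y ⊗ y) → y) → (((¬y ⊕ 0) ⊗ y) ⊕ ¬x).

0.938

¬y = 1 − 0.077 = 0.923
¬y ⊗ y = max(0, 0.923 + 0.077 − 1) = max(0, 0.000) = 0.000
¬(¬y ⊗ y) = 1 − 0.000 = 1.000
¬(¬y ⊗ y) → y = min(1, 1 − 1.000 + 0.077) = min(1, 0.077) = 0.077
¬(¬(¬y ⊗ y) → y) = 1 − 0.077 = 0.923
¬y ⊕ 0 = min(1, 0.923 + 0.000) = min(1, 0.923) = 0.923
(¬y ⊕ 0) ⊗ y = max(0, 0.923 + 0.077 − 1) = max(0, 0.000) = 0.000
¬x = 1 − 0.139 = 0.861
((¬y ⊕ 0) ⊗ y) ⊕ ¬x = min(1, 0.000 + 0.861) = min(1, 0.861) = 0.861
¬(¬(¬y ⊗ y) → y) → (((¬y ⊕ 0) ⊗ y) ⊕ ¬x) = min(1, 1 − 0.923 + 0.861) = min(1, 0.938) = 0.938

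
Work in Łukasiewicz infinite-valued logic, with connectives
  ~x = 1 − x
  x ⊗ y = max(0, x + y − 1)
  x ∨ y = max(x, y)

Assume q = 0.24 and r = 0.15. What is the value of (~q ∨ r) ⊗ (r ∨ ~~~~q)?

0.00

~q = 1 − 0.24 = 0.76
~q ∨ r = max(0.76, 0.15) = 0.76
~~q = 1 − 0.76 = 0.24
~~~q = 1 − 0.24 = 0.76
~~~~q = 1 − 0.76 = 0.24
r ∨ ~~~~q = max(0.15, 0.24) = 0.24
(~q ∨ r) ⊗ (r ∨ ~~~~q) = max(0, 0.76 + 0.24 − 1) = max(0, 0.00) = 0.00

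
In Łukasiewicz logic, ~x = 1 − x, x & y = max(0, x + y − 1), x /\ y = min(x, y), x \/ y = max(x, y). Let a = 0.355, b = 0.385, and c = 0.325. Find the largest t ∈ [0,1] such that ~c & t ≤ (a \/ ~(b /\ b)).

~c = 1 − 0.325 = 0.675
So the left factor is ~c = 0.675.
b /\ b = min(0.385, 0.385) = 0.385
~(b /\ b) = 1 − 0.385 = 0.615
a \/ ~(b /\ b) = max(0.355, 0.615) = 0.615
So the right-hand bound is a \/ ~(b /\ b) = 0.615.
The residuum of the Łukasiewicz t-norm gives the supremum: min(1, 1 − 0.675 + 0.615).
1 − 0.675 + 0.615 = 0.940, so t = min(1, 0.940) = 0.940.
Check: 0.675 & 0.940 = max(0, 0.615) = 0.615 ≤ 0.615.

0.940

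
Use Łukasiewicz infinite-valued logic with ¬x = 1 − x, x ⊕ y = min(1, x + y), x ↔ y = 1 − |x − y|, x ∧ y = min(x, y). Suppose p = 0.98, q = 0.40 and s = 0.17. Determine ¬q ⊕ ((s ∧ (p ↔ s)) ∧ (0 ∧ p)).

0.60

¬q = 1 − 0.40 = 0.60
p ↔ s = 1 − |0.98 − 0.17| = 1 − 0.81 = 0.19
s ∧ (p ↔ s) = min(0.17, 0.19) = 0.17
0 ∧ p = min(0.00, 0.98) = 0.00
(s ∧ (p ↔ s)) ∧ (0 ∧ p) = min(0.17, 0.00) = 0.00
¬q ⊕ ((s ∧ (p ↔ s)) ∧ (0 ∧ p)) = min(1, 0.60 + 0.00) = min(1, 0.60) = 0.60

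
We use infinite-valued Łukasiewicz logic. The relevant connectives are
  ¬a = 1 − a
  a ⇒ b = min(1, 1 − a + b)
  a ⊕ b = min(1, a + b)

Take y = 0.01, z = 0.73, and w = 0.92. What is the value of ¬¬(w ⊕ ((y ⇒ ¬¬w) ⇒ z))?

¬w = 1 − 0.92 = 0.08
¬¬w = 1 − 0.08 = 0.92
y ⇒ ¬¬w = min(1, 1 − 0.01 + 0.92) = min(1, 1.91) = 1.00
(y ⇒ ¬¬w) ⇒ z = min(1, 1 − 1.00 + 0.73) = min(1, 0.73) = 0.73
w ⊕ ((y ⇒ ¬¬w) ⇒ z) = min(1, 0.92 + 0.73) = min(1, 1.65) = 1.00
¬(w ⊕ ((y ⇒ ¬¬w) ⇒ z)) = 1 − 1.00 = 0.00
¬¬(w ⊕ ((y ⇒ ¬¬w) ⇒ z)) = 1 − 0.00 = 1.00

1.00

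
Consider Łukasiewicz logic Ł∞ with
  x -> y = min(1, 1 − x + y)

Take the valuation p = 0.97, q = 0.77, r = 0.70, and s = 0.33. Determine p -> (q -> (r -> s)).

r -> s = min(1, 1 − 0.70 + 0.33) = min(1, 0.63) = 0.63
q -> (r -> s) = min(1, 1 − 0.77 + 0.63) = min(1, 0.86) = 0.86
p -> (q -> (r -> s)) = min(1, 1 − 0.97 + 0.86) = min(1, 0.89) = 0.89

0.89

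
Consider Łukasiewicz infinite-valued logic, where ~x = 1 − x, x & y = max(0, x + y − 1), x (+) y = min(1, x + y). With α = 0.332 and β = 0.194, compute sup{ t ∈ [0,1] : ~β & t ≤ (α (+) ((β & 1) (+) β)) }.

~β = 1 − 0.194 = 0.806
So the left factor is ~β = 0.806.
β & 1 = max(0, 0.194 + 1.000 − 1) = max(0, 0.194) = 0.194
(β & 1) (+) β = min(1, 0.194 + 0.194) = min(1, 0.388) = 0.388
α (+) ((β & 1) (+) β) = min(1, 0.332 + 0.388) = min(1, 0.720) = 0.720
So the right-hand bound is α (+) ((β & 1) (+) β) = 0.720.
The residuum of the Łukasiewicz t-norm gives the supremum: min(1, 1 − 0.806 + 0.720).
1 − 0.806 + 0.720 = 0.914, so t = min(1, 0.914) = 0.914.
Check: 0.806 & 0.914 = max(0, 0.720) = 0.720 ≤ 0.720.

0.914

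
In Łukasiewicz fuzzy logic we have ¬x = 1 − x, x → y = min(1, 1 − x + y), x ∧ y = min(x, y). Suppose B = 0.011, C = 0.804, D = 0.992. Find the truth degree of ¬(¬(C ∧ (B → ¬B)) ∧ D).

0.804

¬B = 1 − 0.011 = 0.989
B → ¬B = min(1, 1 − 0.011 + 0.989) = min(1, 1.978) = 1.000
C ∧ (B → ¬B) = min(0.804, 1.000) = 0.804
¬(C ∧ (B → ¬B)) = 1 − 0.804 = 0.196
¬(C ∧ (B → ¬B)) ∧ D = min(0.196, 0.992) = 0.196
¬(¬(C ∧ (B → ¬B)) ∧ D) = 1 − 0.196 = 0.804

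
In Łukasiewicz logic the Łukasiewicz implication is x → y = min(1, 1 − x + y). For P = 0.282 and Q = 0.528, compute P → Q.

P → Q = min(1, 1 − 0.282 + 0.528) = min(1, 1.246) = 1.000
For comparison, the Gödel implication (1 if x ≤ y else y) would give 1.000.

1.000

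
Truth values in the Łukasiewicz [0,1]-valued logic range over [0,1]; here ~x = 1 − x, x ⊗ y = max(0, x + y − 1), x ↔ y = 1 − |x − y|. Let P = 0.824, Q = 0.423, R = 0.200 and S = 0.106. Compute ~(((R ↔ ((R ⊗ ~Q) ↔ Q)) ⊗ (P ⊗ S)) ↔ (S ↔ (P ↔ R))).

0.730

~Q = 1 − 0.423 = 0.577
R ⊗ ~Q = max(0, 0.200 + 0.577 − 1) = max(0, -0.223) = 0.000
(R ⊗ ~Q) ↔ Q = 1 − |0.000 − 0.423| = 1 − 0.423 = 0.577
R ↔ ((R ⊗ ~Q) ↔ Q) = 1 − |0.200 − 0.577| = 1 − 0.377 = 0.623
P ⊗ S = max(0, 0.824 + 0.106 − 1) = max(0, -0.070) = 0.000
(R ↔ ((R ⊗ ~Q) ↔ Q)) ⊗ (P ⊗ S) = max(0, 0.623 + 0.000 − 1) = max(0, -0.377) = 0.000
P ↔ R = 1 − |0.824 − 0.200| = 1 − 0.624 = 0.376
S ↔ (P ↔ R) = 1 − |0.106 − 0.376| = 1 − 0.270 = 0.730
((R ↔ ((R ⊗ ~Q) ↔ Q)) ⊗ (P ⊗ S)) ↔ (S ↔ (P ↔ R)) = 1 − |0.000 − 0.730| = 1 − 0.730 = 0.270
~(((R ↔ ((R ⊗ ~Q) ↔ Q)) ⊗ (P ⊗ S)) ↔ (S ↔ (P ↔ R))) = 1 − 0.270 = 0.730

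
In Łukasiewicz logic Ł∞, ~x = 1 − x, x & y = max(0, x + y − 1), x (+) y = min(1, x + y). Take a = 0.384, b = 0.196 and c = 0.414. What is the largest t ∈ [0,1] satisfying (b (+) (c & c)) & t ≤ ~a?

1.000

c & c = max(0, 0.414 + 0.414 − 1) = max(0, -0.172) = 0.000
b (+) (c & c) = min(1, 0.196 + 0.000) = min(1, 0.196) = 0.196
So the left factor is b (+) (c & c) = 0.196.
~a = 1 − 0.384 = 0.616
So the right-hand bound is ~a = 0.616.
The residuum of the Łukasiewicz t-norm gives the supremum: min(1, 1 − 0.196 + 0.616).
1 − 0.196 + 0.616 = 1.420, so t = min(1, 1.420) = 1.000.
Check: 0.196 & 1.000 = max(0, 0.196) = 0.196 ≤ 0.616.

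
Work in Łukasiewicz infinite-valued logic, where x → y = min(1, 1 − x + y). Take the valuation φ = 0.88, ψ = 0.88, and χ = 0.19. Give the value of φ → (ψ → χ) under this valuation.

0.43

ψ → χ = min(1, 1 − 0.88 + 0.19) = min(1, 0.31) = 0.31
φ → (ψ → χ) = min(1, 1 − 0.88 + 0.31) = min(1, 0.43) = 0.43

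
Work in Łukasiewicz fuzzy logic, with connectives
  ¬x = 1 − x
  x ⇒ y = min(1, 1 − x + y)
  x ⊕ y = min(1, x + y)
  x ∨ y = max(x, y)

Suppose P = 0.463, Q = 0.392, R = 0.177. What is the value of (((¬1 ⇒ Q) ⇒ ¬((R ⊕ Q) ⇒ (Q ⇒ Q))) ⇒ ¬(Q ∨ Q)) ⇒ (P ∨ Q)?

0.463

¬1 = 1 − 1.000 = 0.000
¬1 ⇒ Q = min(1, 1 − 0.000 + 0.392) = min(1, 1.392) = 1.000
R ⊕ Q = min(1, 0.177 + 0.392) = min(1, 0.569) = 0.569
Q ⇒ Q = min(1, 1 − 0.392 + 0.392) = min(1, 1.000) = 1.000
(R ⊕ Q) ⇒ (Q ⇒ Q) = min(1, 1 − 0.569 + 1.000) = min(1, 1.431) = 1.000
¬((R ⊕ Q) ⇒ (Q ⇒ Q)) = 1 − 1.000 = 0.000
(¬1 ⇒ Q) ⇒ ¬((R ⊕ Q) ⇒ (Q ⇒ Q)) = min(1, 1 − 1.000 + 0.000) = min(1, 0.000) = 0.000
Q ∨ Q = max(0.392, 0.392) = 0.392
¬(Q ∨ Q) = 1 − 0.392 = 0.608
((¬1 ⇒ Q) ⇒ ¬((R ⊕ Q) ⇒ (Q ⇒ Q))) ⇒ ¬(Q ∨ Q) = min(1, 1 − 0.000 + 0.608) = min(1, 1.608) = 1.000
P ∨ Q = max(0.463, 0.392) = 0.463
(((¬1 ⇒ Q) ⇒ ¬((R ⊕ Q) ⇒ (Q ⇒ Q))) ⇒ ¬(Q ∨ Q)) ⇒ (P ∨ Q) = min(1, 1 − 1.000 + 0.463) = min(1, 0.463) = 0.463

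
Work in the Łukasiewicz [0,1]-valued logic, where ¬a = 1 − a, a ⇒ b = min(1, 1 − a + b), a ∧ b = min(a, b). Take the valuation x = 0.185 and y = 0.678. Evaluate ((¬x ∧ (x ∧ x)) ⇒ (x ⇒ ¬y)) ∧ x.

¬x = 1 − 0.185 = 0.815
x ∧ x = min(0.185, 0.185) = 0.185
¬x ∧ (x ∧ x) = min(0.815, 0.185) = 0.185
¬y = 1 − 0.678 = 0.322
x ⇒ ¬y = min(1, 1 − 0.185 + 0.322) = min(1, 1.137) = 1.000
(¬x ∧ (x ∧ x)) ⇒ (x ⇒ ¬y) = min(1, 1 − 0.185 + 1.000) = min(1, 1.815) = 1.000
((¬x ∧ (x ∧ x)) ⇒ (x ⇒ ¬y)) ∧ x = min(1.000, 0.185) = 0.185

0.185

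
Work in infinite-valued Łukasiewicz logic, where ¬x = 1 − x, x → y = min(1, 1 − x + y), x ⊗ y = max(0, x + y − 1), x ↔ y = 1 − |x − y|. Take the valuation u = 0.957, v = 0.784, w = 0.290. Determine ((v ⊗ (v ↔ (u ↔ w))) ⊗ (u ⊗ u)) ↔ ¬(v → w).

0.753

u ↔ w = 1 − |0.957 − 0.290| = 1 − 0.667 = 0.333
v ↔ (u ↔ w) = 1 − |0.784 − 0.333| = 1 − 0.451 = 0.549
v ⊗ (v ↔ (u ↔ w)) = max(0, 0.784 + 0.549 − 1) = max(0, 0.333) = 0.333
u ⊗ u = max(0, 0.957 + 0.957 − 1) = max(0, 0.914) = 0.914
(v ⊗ (v ↔ (u ↔ w))) ⊗ (u ⊗ u) = max(0, 0.333 + 0.914 − 1) = max(0, 0.247) = 0.247
v → w = min(1, 1 − 0.784 + 0.290) = min(1, 0.506) = 0.506
¬(v → w) = 1 − 0.506 = 0.494
((v ⊗ (v ↔ (u ↔ w))) ⊗ (u ⊗ u)) ↔ ¬(v → w) = 1 − |0.247 − 0.494| = 1 − 0.247 = 0.753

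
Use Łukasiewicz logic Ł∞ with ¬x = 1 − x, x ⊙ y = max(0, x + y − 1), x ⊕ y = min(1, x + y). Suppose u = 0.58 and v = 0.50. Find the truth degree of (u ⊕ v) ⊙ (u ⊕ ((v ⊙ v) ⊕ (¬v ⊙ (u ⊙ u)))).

0.58

u ⊕ v = min(1, 0.58 + 0.50) = min(1, 1.08) = 1.00
v ⊙ v = max(0, 0.50 + 0.50 − 1) = max(0, 0.00) = 0.00
¬v = 1 − 0.50 = 0.50
u ⊙ u = max(0, 0.58 + 0.58 − 1) = max(0, 0.16) = 0.16
¬v ⊙ (u ⊙ u) = max(0, 0.50 + 0.16 − 1) = max(0, -0.34) = 0.00
(v ⊙ v) ⊕ (¬v ⊙ (u ⊙ u)) = min(1, 0.00 + 0.00) = min(1, 0.00) = 0.00
u ⊕ ((v ⊙ v) ⊕ (¬v ⊙ (u ⊙ u))) = min(1, 0.58 + 0.00) = min(1, 0.58) = 0.58
(u ⊕ v) ⊙ (u ⊕ ((v ⊙ v) ⊕ (¬v ⊙ (u ⊙ u)))) = max(0, 1.00 + 0.58 − 1) = max(0, 0.58) = 0.58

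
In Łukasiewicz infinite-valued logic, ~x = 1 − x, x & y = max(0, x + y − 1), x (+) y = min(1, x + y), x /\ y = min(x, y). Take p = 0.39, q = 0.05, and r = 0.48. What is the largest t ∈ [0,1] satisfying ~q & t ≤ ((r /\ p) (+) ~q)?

1.00

~q = 1 − 0.05 = 0.95
So the left factor is ~q = 0.95.
r /\ p = min(0.48, 0.39) = 0.39
(r /\ p) (+) ~q = min(1, 0.39 + 0.95) = min(1, 1.34) = 1.00
So the right-hand bound is (r /\ p) (+) ~q = 1.00.
The residuum of the Łukasiewicz t-norm gives the supremum: min(1, 1 − 0.95 + 1.00).
1 − 0.95 + 1.00 = 1.05, so t = min(1, 1.05) = 1.00.
Check: 0.95 & 1.00 = max(0, 0.95) = 0.95 ≤ 1.00.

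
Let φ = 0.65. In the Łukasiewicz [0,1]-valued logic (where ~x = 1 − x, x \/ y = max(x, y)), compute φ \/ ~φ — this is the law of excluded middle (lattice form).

0.65

~φ = 1 − 0.65 = 0.35
φ \/ ~φ = max(0.65, 0.35) = 0.65
(The value 0.65 < 1 shows this instance is not satisfied; not a Ł∞-tautology — its value is max(a, 1−a).)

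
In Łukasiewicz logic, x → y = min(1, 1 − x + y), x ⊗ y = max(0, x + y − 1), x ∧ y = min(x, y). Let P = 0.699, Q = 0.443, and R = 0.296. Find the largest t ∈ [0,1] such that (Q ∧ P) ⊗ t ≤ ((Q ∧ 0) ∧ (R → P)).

Q ∧ P = min(0.443, 0.699) = 0.443
So the left factor is Q ∧ P = 0.443.
Q ∧ 0 = min(0.443, 0.000) = 0.000
R → P = min(1, 1 − 0.296 + 0.699) = min(1, 1.403) = 1.000
(Q ∧ 0) ∧ (R → P) = min(0.000, 1.000) = 0.000
So the right-hand bound is (Q ∧ 0) ∧ (R → P) = 0.000.
The residuum of the Łukasiewicz t-norm gives the supremum: min(1, 1 − 0.443 + 0.000).
1 − 0.443 + 0.000 = 0.557, so t = min(1, 0.557) = 0.557.
Check: 0.443 ⊗ 0.557 = max(0, 0.000) = 0.000 ≤ 0.000.

0.557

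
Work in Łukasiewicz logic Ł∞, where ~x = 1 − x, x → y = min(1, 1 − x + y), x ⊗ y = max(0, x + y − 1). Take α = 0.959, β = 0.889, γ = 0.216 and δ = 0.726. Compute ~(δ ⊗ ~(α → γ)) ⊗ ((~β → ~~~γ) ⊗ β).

0.420

α → γ = min(1, 1 − 0.959 + 0.216) = min(1, 0.257) = 0.257
~(α → γ) = 1 − 0.257 = 0.743
δ ⊗ ~(α → γ) = max(0, 0.726 + 0.743 − 1) = max(0, 0.469) = 0.469
~(δ ⊗ ~(α → γ)) = 1 − 0.469 = 0.531
~β = 1 − 0.889 = 0.111
~γ = 1 − 0.216 = 0.784
~~γ = 1 − 0.784 = 0.216
~~~γ = 1 − 0.216 = 0.784
~β → ~~~γ = min(1, 1 − 0.111 + 0.784) = min(1, 1.673) = 1.000
(~β → ~~~γ) ⊗ β = max(0, 1.000 + 0.889 − 1) = max(0, 0.889) = 0.889
~(δ ⊗ ~(α → γ)) ⊗ ((~β → ~~~γ) ⊗ β) = max(0, 0.531 + 0.889 − 1) = max(0, 0.420) = 0.420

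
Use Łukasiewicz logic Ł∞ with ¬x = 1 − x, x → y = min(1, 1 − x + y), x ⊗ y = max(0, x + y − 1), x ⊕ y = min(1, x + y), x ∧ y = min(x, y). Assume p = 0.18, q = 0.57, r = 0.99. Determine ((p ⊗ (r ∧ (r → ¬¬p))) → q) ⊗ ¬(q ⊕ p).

0.25

¬p = 1 − 0.18 = 0.82
¬¬p = 1 − 0.82 = 0.18
r → ¬¬p = min(1, 1 − 0.99 + 0.18) = min(1, 0.19) = 0.19
r ∧ (r → ¬¬p) = min(0.99, 0.19) = 0.19
p ⊗ (r ∧ (r → ¬¬p)) = max(0, 0.18 + 0.19 − 1) = max(0, -0.63) = 0.00
(p ⊗ (r ∧ (r → ¬¬p))) → q = min(1, 1 − 0.00 + 0.57) = min(1, 1.57) = 1.00
q ⊕ p = min(1, 0.57 + 0.18) = min(1, 0.75) = 0.75
¬(q ⊕ p) = 1 − 0.75 = 0.25
((p ⊗ (r ∧ (r → ¬¬p))) → q) ⊗ ¬(q ⊕ p) = max(0, 1.00 + 0.25 − 1) = max(0, 0.25) = 0.25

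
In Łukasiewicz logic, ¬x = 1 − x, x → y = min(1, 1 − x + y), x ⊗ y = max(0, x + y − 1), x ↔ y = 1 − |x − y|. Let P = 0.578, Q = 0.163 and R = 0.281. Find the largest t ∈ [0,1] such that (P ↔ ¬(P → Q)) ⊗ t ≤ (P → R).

P → Q = min(1, 1 − 0.578 + 0.163) = min(1, 0.585) = 0.585
¬(P → Q) = 1 − 0.585 = 0.415
P ↔ ¬(P → Q) = 1 − |0.578 − 0.415| = 1 − 0.163 = 0.837
So the left factor is P ↔ ¬(P → Q) = 0.837.
P → R = min(1, 1 − 0.578 + 0.281) = min(1, 0.703) = 0.703
So the right-hand bound is P → R = 0.703.
The residuum of the Łukasiewicz t-norm gives the supremum: min(1, 1 − 0.837 + 0.703).
1 − 0.837 + 0.703 = 0.866, so t = min(1, 0.866) = 0.866.
Check: 0.837 ⊗ 0.866 = max(0, 0.703) = 0.703 ≤ 0.703.

0.866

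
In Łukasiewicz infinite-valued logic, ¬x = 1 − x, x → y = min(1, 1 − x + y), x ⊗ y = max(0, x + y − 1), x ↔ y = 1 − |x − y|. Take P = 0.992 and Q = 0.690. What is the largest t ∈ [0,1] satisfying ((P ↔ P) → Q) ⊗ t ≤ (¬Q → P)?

1.000

P ↔ P = 1 − |0.992 − 0.992| = 1 − 0.000 = 1.000
(P ↔ P) → Q = min(1, 1 − 1.000 + 0.690) = min(1, 0.690) = 0.690
So the left factor is (P ↔ P) → Q = 0.690.
¬Q = 1 − 0.690 = 0.310
¬Q → P = min(1, 1 − 0.310 + 0.992) = min(1, 1.682) = 1.000
So the right-hand bound is ¬Q → P = 1.000.
The residuum of the Łukasiewicz t-norm gives the supremum: min(1, 1 − 0.690 + 1.000).
1 − 0.690 + 1.000 = 1.310, so t = min(1, 1.310) = 1.000.
Check: 0.690 ⊗ 1.000 = max(0, 0.690) = 0.690 ≤ 1.000.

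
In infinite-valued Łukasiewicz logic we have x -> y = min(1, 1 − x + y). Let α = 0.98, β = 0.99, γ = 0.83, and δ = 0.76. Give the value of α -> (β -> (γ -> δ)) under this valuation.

0.96

γ -> δ = min(1, 1 − 0.83 + 0.76) = min(1, 0.93) = 0.93
β -> (γ -> δ) = min(1, 1 − 0.99 + 0.93) = min(1, 0.94) = 0.94
α -> (β -> (γ -> δ)) = min(1, 1 − 0.98 + 0.94) = min(1, 0.96) = 0.96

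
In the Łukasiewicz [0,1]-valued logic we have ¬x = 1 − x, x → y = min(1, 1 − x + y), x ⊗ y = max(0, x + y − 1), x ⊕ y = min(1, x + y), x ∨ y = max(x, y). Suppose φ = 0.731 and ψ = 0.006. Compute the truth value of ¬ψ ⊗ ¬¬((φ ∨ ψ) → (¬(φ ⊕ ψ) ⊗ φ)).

0.263

¬ψ = 1 − 0.006 = 0.994
φ ∨ ψ = max(0.731, 0.006) = 0.731
φ ⊕ ψ = min(1, 0.731 + 0.006) = min(1, 0.737) = 0.737
¬(φ ⊕ ψ) = 1 − 0.737 = 0.263
¬(φ ⊕ ψ) ⊗ φ = max(0, 0.263 + 0.731 − 1) = max(0, -0.006) = 0.000
(φ ∨ ψ) → (¬(φ ⊕ ψ) ⊗ φ) = min(1, 1 − 0.731 + 0.000) = min(1, 0.269) = 0.269
¬((φ ∨ ψ) → (¬(φ ⊕ ψ) ⊗ φ)) = 1 − 0.269 = 0.731
¬¬((φ ∨ ψ) → (¬(φ ⊕ ψ) ⊗ φ)) = 1 − 0.731 = 0.269
¬ψ ⊗ ¬¬((φ ∨ ψ) → (¬(φ ⊕ ψ) ⊗ φ)) = max(0, 0.994 + 0.269 − 1) = max(0, 0.263) = 0.263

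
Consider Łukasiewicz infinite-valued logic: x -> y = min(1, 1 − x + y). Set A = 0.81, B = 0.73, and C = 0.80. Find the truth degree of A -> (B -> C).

1.00

B -> C = min(1, 1 − 0.73 + 0.80) = min(1, 1.07) = 1.00
A -> (B -> C) = min(1, 1 − 0.81 + 1.00) = min(1, 1.19) = 1.00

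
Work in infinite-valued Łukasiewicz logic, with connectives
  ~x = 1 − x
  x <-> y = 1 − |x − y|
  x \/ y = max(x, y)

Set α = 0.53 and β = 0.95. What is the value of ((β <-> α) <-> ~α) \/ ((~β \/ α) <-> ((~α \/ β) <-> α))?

β <-> α = 1 − |0.95 − 0.53| = 1 − 0.42 = 0.58
~α = 1 − 0.53 = 0.47
(β <-> α) <-> ~α = 1 − |0.58 − 0.47| = 1 − 0.11 = 0.89
~β = 1 − 0.95 = 0.05
~β \/ α = max(0.05, 0.53) = 0.53
~α \/ β = max(0.47, 0.95) = 0.95
(~α \/ β) <-> α = 1 − |0.95 − 0.53| = 1 − 0.42 = 0.58
(~β \/ α) <-> ((~α \/ β) <-> α) = 1 − |0.53 − 0.58| = 1 − 0.05 = 0.95
((β <-> α) <-> ~α) \/ ((~β \/ α) <-> ((~α \/ β) <-> α)) = max(0.89, 0.95) = 0.95

0.95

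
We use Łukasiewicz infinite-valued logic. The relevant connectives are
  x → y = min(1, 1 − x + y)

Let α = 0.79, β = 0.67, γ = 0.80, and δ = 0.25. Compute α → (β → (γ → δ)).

0.99

γ → δ = min(1, 1 − 0.80 + 0.25) = min(1, 0.45) = 0.45
β → (γ → δ) = min(1, 1 − 0.67 + 0.45) = min(1, 0.78) = 0.78
α → (β → (γ → δ)) = min(1, 1 − 0.79 + 0.78) = min(1, 0.99) = 0.99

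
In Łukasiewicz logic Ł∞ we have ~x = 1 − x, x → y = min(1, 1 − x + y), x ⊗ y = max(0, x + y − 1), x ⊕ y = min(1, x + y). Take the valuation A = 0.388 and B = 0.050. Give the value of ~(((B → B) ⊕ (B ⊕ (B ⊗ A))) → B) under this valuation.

B → B = min(1, 1 − 0.050 + 0.050) = min(1, 1.000) = 1.000
B ⊗ A = max(0, 0.050 + 0.388 − 1) = max(0, -0.562) = 0.000
B ⊕ (B ⊗ A) = min(1, 0.050 + 0.000) = min(1, 0.050) = 0.050
(B → B) ⊕ (B ⊕ (B ⊗ A)) = min(1, 1.000 + 0.050) = min(1, 1.050) = 1.000
((B → B) ⊕ (B ⊕ (B ⊗ A))) → B = min(1, 1 − 1.000 + 0.050) = min(1, 0.050) = 0.050
~(((B → B) ⊕ (B ⊕ (B ⊗ A))) → B) = 1 − 0.050 = 0.950

0.950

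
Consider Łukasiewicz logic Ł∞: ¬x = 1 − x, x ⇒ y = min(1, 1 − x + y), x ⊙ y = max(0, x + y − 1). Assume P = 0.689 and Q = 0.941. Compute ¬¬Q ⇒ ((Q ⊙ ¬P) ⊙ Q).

0.252

¬Q = 1 − 0.941 = 0.059
¬¬Q = 1 − 0.059 = 0.941
¬P = 1 − 0.689 = 0.311
Q ⊙ ¬P = max(0, 0.941 + 0.311 − 1) = max(0, 0.252) = 0.252
(Q ⊙ ¬P) ⊙ Q = max(0, 0.252 + 0.941 − 1) = max(0, 0.193) = 0.193
¬¬Q ⇒ ((Q ⊙ ¬P) ⊙ Q) = min(1, 1 − 0.941 + 0.193) = min(1, 0.252) = 0.252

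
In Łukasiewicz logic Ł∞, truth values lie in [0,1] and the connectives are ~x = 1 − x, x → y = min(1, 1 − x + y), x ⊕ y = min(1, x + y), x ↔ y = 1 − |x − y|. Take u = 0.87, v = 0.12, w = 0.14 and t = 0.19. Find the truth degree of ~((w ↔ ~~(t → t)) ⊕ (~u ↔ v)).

0.00

t → t = min(1, 1 − 0.19 + 0.19) = min(1, 1.00) = 1.00
~(t → t) = 1 − 1.00 = 0.00
~~(t → t) = 1 − 0.00 = 1.00
w ↔ ~~(t → t) = 1 − |0.14 − 1.00| = 1 − 0.86 = 0.14
~u = 1 − 0.87 = 0.13
~u ↔ v = 1 − |0.13 − 0.12| = 1 − 0.01 = 0.99
(w ↔ ~~(t → t)) ⊕ (~u ↔ v) = min(1, 0.14 + 0.99) = min(1, 1.13) = 1.00
~((w ↔ ~~(t → t)) ⊕ (~u ↔ v)) = 1 − 1.00 = 0.00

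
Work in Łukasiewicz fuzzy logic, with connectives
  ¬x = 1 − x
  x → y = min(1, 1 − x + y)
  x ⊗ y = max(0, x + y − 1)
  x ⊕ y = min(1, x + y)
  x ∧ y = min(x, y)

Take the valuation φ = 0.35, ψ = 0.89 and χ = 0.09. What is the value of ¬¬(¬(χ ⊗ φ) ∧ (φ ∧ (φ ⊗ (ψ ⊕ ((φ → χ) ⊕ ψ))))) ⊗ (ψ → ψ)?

0.35

χ ⊗ φ = max(0, 0.09 + 0.35 − 1) = max(0, -0.56) = 0.00
¬(χ ⊗ φ) = 1 − 0.00 = 1.00
φ → χ = min(1, 1 − 0.35 + 0.09) = min(1, 0.74) = 0.74
(φ → χ) ⊕ ψ = min(1, 0.74 + 0.89) = min(1, 1.63) = 1.00
ψ ⊕ ((φ → χ) ⊕ ψ) = min(1, 0.89 + 1.00) = min(1, 1.89) = 1.00
φ ⊗ (ψ ⊕ ((φ → χ) ⊕ ψ)) = max(0, 0.35 + 1.00 − 1) = max(0, 0.35) = 0.35
φ ∧ (φ ⊗ (ψ ⊕ ((φ → χ) ⊕ ψ))) = min(0.35, 0.35) = 0.35
¬(χ ⊗ φ) ∧ (φ ∧ (φ ⊗ (ψ ⊕ ((φ → χ) ⊕ ψ)))) = min(1.00, 0.35) = 0.35
¬(¬(χ ⊗ φ) ∧ (φ ∧ (φ ⊗ (ψ ⊕ ((φ → χ) ⊕ ψ))))) = 1 − 0.35 = 0.65
¬¬(¬(χ ⊗ φ) ∧ (φ ∧ (φ ⊗ (ψ ⊕ ((φ → χ) ⊕ ψ))))) = 1 − 0.65 = 0.35
ψ → ψ = min(1, 1 − 0.89 + 0.89) = min(1, 1.00) = 1.00
¬¬(¬(χ ⊗ φ) ∧ (φ ∧ (φ ⊗ (ψ ⊕ ((φ → χ) ⊕ ψ))))) ⊗ (ψ → ψ) = max(0, 0.35 + 1.00 − 1) = max(0, 0.35) = 0.35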